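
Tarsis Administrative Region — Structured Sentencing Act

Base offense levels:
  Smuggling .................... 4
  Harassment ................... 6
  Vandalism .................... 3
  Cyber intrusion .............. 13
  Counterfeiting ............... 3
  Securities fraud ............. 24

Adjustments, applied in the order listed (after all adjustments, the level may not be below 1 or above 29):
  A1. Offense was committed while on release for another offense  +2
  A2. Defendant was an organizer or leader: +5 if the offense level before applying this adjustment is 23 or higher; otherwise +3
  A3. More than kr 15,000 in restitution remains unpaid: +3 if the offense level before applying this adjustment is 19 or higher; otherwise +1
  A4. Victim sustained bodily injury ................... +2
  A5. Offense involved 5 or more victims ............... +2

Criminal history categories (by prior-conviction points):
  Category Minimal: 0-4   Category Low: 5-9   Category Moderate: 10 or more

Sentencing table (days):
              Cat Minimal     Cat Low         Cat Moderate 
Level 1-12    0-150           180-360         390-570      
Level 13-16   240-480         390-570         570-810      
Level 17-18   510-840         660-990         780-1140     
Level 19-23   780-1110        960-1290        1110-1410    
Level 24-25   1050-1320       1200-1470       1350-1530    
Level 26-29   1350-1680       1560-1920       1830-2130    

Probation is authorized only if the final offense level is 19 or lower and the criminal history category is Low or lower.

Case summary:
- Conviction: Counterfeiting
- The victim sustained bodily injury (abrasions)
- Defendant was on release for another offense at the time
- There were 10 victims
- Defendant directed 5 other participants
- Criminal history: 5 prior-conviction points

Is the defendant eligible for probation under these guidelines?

Base offense level for counterfeiting: 3.
A1 applies: 3 + 2 = 5.
A2 applies (level before this adjustment is 5 < 23, so +3): 5 + 3 = 8.
A3 does not apply.
A4 applies: 8 + 2 = 10.
A5 applies: 10 + 2 = 12.
Final offense level: 12.
Criminal history: 5 prior points → Category Low (5-9).
Level 12 falls in the 1-12 band.
Grid: Level 1-12 × Category Low = 180-360 days.
Probation check: level 12 ≤ 19 and category Low ≤ Low → eligible.

Yes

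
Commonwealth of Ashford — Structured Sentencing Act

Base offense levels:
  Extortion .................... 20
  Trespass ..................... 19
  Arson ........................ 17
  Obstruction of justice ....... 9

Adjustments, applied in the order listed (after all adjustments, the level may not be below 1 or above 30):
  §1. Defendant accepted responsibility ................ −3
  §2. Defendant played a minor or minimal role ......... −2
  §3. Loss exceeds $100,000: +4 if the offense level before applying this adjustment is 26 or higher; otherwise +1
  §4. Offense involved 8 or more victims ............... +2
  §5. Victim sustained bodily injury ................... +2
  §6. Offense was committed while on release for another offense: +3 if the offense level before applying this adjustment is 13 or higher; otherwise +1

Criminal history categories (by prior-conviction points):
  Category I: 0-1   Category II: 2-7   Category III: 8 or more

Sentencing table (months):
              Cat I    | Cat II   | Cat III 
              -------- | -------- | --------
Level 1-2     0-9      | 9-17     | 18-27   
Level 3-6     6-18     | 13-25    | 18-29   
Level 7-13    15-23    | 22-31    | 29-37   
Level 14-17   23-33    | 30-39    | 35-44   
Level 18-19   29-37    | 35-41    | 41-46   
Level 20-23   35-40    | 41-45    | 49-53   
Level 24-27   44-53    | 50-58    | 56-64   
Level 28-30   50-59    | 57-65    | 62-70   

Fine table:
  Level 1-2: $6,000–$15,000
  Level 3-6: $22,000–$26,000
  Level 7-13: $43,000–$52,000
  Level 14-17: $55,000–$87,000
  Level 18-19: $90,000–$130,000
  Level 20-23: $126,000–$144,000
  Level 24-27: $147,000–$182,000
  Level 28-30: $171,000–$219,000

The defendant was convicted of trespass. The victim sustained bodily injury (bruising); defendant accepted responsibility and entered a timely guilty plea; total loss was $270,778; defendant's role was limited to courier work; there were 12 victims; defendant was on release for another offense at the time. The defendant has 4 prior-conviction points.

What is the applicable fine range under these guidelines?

$126,000–$144,000

Base offense level for trespass: 19.
§1 applies: 19 − 3 = 16.
§2 applies: 16 − 2 = 14.
§3 applies (level before this adjustment is 14 < 26, so +1): 14 + 1 = 15.
§4 applies: 15 + 2 = 17.
§5 applies: 17 + 2 = 19.
§6 applies (level before this adjustment is 19 ≥ 13, so +3): 19 + 3 = 22.
Final offense level: 22.
Level 22 falls in the 20-23 band.
Fine table: Level 20-23 → $126,000–$144,000.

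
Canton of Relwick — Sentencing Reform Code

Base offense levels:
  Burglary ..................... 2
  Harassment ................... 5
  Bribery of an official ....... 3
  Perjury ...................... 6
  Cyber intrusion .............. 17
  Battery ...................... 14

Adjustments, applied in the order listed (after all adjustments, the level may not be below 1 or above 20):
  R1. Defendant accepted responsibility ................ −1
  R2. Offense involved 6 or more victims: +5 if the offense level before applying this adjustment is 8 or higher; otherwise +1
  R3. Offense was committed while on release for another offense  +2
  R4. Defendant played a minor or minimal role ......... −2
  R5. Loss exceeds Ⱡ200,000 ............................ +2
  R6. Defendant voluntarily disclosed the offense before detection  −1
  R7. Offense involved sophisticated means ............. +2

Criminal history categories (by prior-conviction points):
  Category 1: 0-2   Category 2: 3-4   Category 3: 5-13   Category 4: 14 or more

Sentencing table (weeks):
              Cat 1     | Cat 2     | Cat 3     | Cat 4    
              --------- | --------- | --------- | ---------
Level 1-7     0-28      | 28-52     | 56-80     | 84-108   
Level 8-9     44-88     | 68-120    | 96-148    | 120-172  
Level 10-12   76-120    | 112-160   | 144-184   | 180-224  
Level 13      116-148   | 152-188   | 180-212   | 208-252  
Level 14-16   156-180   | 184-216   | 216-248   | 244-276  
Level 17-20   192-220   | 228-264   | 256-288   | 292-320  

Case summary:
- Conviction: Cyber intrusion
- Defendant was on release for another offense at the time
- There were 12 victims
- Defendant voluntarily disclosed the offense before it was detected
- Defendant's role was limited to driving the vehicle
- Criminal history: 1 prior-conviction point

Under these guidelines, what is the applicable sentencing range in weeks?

192-220 weeks

Base offense level for cyber intrusion: 17.
R1 does not apply.
R2 applies (level before this adjustment is 17 ≥ 8, so +5): 17 + 5 = 22.
R3 applies: 22 + 2 = 24.
R4 applies: 24 − 2 = 22.
R6 applies: 22 − 1 = 21.
Level 21 exceeds the maximum of 20; capped at 20.
Final offense level: 20.
Criminal history: 1 prior point → Category 1 (0-2).
Level 20 falls in the 17-20 band.
Grid: Level 17-20 × Category 1 = 192-220 weeks.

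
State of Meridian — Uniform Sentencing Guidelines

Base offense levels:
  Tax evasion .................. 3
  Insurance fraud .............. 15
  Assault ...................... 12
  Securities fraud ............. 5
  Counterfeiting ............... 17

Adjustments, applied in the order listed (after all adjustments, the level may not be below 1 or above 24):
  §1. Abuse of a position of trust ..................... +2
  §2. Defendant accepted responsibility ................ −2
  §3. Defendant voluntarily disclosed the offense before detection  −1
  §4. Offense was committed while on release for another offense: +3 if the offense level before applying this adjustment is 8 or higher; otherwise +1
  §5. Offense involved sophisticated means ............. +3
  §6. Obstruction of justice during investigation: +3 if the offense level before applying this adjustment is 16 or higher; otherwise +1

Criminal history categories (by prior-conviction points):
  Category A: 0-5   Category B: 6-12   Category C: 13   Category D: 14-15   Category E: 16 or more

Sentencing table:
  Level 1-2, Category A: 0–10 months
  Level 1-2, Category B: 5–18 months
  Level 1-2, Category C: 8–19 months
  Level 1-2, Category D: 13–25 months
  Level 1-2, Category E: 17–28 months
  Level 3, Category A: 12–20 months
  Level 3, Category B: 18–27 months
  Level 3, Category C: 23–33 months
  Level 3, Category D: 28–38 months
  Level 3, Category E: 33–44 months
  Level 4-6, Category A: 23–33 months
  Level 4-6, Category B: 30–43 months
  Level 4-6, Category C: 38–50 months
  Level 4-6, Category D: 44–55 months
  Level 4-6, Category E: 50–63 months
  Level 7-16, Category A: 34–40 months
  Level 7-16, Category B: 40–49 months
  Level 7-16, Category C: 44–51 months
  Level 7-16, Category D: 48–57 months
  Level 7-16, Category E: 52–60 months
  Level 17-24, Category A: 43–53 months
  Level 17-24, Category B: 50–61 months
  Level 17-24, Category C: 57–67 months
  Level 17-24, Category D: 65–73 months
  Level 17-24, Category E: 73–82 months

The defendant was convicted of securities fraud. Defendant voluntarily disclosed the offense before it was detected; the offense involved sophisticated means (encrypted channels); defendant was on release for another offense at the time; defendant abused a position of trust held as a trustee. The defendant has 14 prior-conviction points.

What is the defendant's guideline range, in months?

Base offense level for securities fraud: 5.
§1 applies: 5 + 2 = 7.
§3 applies: 7 − 1 = 6.
§4 applies (level before this adjustment is 6 < 8, so +1): 6 + 1 = 7.
§5 applies: 7 + 3 = 10.
Final offense level: 10.
Criminal history: 14 prior points → Category D (14-15).
Level 10 falls in the 7-16 band.
Grid: Level 7-16 × Category D = 48-57 months.

48-57 months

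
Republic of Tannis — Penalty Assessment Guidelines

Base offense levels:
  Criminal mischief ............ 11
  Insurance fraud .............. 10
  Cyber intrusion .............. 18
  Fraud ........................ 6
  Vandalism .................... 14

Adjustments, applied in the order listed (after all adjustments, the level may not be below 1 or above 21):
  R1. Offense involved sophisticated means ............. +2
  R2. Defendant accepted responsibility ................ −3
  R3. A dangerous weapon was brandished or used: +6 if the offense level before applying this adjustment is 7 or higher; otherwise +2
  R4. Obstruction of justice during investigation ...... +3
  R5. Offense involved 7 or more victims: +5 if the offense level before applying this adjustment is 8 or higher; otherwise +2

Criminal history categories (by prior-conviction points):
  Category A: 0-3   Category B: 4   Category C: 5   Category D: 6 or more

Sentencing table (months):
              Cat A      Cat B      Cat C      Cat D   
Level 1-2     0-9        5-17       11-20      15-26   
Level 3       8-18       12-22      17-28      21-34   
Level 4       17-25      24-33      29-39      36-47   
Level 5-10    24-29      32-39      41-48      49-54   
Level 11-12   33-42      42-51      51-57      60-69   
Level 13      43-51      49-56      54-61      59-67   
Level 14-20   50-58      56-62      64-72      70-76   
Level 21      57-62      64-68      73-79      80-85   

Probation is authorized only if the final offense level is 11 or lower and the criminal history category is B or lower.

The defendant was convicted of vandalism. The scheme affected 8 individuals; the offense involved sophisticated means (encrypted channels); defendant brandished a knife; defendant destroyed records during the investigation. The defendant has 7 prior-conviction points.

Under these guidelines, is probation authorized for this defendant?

Base offense level for vandalism: 14.
R1 applies: 14 + 2 = 16.
R2 does not apply.
R3 applies (level before this adjustment is 16 ≥ 7, so +6): 16 + 6 = 22.
R4 applies: 22 + 3 = 25.
R5 applies (level before this adjustment is 25 ≥ 8, so +5): 25 + 5 = 30.
Level 30 exceeds the maximum of 21; capped at 21.
Final offense level: 21.
Criminal history: 7 prior points → Category D (6+).
Level 21 falls in the 21 band.
Grid: Level 21 × Category D = 80-85 months.
Probation check: level 21 > 11 and category D > B → not eligible.

No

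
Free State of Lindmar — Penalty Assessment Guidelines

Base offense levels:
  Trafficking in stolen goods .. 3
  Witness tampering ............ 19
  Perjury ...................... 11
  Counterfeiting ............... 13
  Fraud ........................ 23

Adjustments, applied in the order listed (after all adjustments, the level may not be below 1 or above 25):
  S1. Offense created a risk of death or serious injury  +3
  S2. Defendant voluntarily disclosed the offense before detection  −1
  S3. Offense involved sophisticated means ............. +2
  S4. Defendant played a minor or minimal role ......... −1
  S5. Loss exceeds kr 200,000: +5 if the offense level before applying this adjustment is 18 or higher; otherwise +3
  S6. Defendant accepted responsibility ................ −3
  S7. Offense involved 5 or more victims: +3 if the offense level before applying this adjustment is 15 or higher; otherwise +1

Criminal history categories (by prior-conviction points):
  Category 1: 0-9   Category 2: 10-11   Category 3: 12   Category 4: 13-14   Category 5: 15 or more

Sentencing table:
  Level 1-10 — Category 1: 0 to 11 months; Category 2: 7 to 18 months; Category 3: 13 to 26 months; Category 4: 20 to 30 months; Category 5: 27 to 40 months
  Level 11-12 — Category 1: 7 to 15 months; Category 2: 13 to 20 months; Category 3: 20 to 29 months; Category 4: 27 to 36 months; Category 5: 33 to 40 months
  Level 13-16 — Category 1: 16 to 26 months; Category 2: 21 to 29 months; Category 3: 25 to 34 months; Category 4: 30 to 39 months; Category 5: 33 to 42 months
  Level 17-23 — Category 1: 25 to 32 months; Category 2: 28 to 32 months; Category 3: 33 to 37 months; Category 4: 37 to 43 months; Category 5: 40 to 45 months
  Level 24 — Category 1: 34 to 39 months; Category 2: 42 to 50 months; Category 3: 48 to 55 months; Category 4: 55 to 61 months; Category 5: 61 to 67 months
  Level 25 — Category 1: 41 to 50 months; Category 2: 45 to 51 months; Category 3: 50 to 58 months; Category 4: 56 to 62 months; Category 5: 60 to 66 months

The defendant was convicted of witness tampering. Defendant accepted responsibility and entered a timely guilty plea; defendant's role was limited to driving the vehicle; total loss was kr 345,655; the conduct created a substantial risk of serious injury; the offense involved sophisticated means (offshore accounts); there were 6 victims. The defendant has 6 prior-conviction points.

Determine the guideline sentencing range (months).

41-50 months

Base offense level for witness tampering: 19.
S1 applies: 19 + 3 = 22.
S2 does not apply.
S3 applies: 22 + 2 = 24.
S4 applies: 24 − 1 = 23.
S5 applies (level before this adjustment is 23 ≥ 18, so +5): 23 + 5 = 28.
S6 applies: 28 − 3 = 25.
S7 applies (level before this adjustment is 25 ≥ 15, so +3): 25 + 3 = 28.
Level 28 exceeds the maximum of 25; capped at 25.
Final offense level: 25.
Criminal history: 6 prior points → Category 1 (0-9).
Level 25 falls in the 25 band.
Grid: Level 25 × Category 1 = 41-50 months.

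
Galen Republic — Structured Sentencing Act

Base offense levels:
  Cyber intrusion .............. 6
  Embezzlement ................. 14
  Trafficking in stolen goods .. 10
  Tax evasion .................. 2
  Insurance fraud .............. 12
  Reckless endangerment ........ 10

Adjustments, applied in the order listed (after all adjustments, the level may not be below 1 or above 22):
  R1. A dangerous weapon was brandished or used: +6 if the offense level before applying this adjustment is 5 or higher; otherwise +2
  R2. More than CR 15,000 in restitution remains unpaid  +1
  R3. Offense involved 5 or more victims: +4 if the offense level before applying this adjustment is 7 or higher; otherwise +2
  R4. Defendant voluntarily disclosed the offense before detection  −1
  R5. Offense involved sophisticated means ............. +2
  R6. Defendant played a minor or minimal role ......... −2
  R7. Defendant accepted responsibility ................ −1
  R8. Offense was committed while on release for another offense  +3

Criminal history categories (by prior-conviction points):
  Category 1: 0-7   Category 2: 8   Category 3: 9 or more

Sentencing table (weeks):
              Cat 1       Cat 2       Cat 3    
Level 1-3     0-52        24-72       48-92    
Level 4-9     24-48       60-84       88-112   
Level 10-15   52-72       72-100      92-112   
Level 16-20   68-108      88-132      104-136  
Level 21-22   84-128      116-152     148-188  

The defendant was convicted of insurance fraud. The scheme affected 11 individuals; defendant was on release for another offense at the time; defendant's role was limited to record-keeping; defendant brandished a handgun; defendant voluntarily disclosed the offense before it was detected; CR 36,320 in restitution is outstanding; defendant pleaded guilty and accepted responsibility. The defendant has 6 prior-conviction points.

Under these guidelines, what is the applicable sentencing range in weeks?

Base offense level for insurance fraud: 12.
R1 applies (level before this adjustment is 12 ≥ 5, so +6): 12 + 6 = 18.
R2 applies: 18 + 1 = 19.
R3 applies (level before this adjustment is 19 ≥ 7, so +4): 19 + 4 = 23.
R4 applies: 23 − 1 = 22.
R6 applies: 22 − 2 = 20.
R7 applies: 20 − 1 = 19.
R8 applies: 19 + 3 = 22.
Final offense level: 22.
Criminal history: 6 prior points → Category 1 (0-7).
Level 22 falls in the 21-22 band.
Grid: Level 21-22 × Category 1 = 84-128 weeks.

84-128 weeks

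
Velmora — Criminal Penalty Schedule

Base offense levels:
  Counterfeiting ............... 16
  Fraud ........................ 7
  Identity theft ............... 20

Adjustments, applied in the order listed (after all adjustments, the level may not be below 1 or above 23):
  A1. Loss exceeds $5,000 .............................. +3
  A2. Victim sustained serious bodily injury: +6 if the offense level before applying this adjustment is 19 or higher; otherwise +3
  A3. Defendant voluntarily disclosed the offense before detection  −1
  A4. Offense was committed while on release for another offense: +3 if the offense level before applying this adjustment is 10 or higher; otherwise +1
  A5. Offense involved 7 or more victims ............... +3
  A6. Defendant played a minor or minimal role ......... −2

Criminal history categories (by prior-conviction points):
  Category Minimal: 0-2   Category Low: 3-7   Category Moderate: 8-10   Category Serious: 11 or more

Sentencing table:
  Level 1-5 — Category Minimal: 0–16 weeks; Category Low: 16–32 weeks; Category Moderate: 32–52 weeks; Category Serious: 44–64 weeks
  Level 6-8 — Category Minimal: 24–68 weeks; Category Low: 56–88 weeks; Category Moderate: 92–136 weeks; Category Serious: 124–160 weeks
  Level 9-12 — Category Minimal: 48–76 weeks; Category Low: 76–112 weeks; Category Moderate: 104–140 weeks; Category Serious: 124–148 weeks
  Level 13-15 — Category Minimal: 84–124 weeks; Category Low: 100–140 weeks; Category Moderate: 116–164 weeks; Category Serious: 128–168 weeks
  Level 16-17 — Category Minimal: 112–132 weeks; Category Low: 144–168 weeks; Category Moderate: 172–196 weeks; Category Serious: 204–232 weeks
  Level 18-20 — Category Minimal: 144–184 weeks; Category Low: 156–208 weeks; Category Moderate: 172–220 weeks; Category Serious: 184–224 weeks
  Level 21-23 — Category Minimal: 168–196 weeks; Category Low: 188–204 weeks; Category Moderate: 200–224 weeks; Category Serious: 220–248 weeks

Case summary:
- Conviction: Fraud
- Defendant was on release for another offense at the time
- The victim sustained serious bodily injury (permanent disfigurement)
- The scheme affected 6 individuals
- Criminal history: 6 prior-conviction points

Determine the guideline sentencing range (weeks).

Base offense level for fraud: 7.
A2 applies (level before this adjustment is 7 < 19, so +3): 7 + 3 = 10.
A3 does not apply.
A4 applies (level before this adjustment is 10 ≥ 10, so +3): 10 + 3 = 13.
A5 does not apply.
A6 does not apply.
Final offense level: 13.
Criminal history: 6 prior points → Category Low (3-7).
Level 13 falls in the 13-15 band.
Grid: Level 13-15 × Category Low = 100-140 weeks.

100-140 weeks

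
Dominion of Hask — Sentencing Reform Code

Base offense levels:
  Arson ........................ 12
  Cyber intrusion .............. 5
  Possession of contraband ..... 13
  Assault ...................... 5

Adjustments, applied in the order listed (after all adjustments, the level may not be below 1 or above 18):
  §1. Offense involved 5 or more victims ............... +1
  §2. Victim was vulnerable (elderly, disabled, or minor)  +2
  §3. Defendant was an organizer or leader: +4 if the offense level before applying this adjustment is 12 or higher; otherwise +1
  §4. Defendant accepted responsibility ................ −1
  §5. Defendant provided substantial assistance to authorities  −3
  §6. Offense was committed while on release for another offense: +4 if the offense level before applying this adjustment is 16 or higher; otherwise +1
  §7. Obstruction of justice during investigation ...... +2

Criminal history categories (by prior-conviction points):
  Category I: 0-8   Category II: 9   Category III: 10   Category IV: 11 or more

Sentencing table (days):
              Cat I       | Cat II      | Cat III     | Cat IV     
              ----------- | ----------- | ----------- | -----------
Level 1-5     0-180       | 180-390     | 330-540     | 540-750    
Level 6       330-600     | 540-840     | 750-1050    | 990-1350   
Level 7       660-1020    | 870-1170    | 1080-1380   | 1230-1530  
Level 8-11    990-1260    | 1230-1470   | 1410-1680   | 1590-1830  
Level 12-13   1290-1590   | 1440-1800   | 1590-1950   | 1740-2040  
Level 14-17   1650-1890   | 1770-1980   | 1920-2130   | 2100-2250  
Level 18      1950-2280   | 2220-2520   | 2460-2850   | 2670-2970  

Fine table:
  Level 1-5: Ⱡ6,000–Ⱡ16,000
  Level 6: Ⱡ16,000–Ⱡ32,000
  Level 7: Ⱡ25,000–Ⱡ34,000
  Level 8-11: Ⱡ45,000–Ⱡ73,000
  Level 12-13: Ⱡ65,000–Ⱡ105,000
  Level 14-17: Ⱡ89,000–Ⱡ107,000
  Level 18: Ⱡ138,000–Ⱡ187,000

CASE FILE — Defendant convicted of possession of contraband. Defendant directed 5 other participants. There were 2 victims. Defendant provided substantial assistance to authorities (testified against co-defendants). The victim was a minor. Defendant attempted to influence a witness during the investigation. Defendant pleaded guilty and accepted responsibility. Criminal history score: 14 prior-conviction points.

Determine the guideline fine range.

Base offense level for possession of contraband: 13.
§1 does not apply.
§2 applies: 13 + 2 = 15.
§3 applies (level before this adjustment is 15 ≥ 12, so +4): 15 + 4 = 19.
§4 applies: 19 − 1 = 18.
§5 applies: 18 − 3 = 15.
§6 does not apply.
§7 applies: 15 + 2 = 17.
Final offense level: 17.
Level 17 falls in the 14-17 band.
Fine table: Level 14-17 → Ⱡ89,000–Ⱡ107,000.

Ⱡ89,000–Ⱡ107,000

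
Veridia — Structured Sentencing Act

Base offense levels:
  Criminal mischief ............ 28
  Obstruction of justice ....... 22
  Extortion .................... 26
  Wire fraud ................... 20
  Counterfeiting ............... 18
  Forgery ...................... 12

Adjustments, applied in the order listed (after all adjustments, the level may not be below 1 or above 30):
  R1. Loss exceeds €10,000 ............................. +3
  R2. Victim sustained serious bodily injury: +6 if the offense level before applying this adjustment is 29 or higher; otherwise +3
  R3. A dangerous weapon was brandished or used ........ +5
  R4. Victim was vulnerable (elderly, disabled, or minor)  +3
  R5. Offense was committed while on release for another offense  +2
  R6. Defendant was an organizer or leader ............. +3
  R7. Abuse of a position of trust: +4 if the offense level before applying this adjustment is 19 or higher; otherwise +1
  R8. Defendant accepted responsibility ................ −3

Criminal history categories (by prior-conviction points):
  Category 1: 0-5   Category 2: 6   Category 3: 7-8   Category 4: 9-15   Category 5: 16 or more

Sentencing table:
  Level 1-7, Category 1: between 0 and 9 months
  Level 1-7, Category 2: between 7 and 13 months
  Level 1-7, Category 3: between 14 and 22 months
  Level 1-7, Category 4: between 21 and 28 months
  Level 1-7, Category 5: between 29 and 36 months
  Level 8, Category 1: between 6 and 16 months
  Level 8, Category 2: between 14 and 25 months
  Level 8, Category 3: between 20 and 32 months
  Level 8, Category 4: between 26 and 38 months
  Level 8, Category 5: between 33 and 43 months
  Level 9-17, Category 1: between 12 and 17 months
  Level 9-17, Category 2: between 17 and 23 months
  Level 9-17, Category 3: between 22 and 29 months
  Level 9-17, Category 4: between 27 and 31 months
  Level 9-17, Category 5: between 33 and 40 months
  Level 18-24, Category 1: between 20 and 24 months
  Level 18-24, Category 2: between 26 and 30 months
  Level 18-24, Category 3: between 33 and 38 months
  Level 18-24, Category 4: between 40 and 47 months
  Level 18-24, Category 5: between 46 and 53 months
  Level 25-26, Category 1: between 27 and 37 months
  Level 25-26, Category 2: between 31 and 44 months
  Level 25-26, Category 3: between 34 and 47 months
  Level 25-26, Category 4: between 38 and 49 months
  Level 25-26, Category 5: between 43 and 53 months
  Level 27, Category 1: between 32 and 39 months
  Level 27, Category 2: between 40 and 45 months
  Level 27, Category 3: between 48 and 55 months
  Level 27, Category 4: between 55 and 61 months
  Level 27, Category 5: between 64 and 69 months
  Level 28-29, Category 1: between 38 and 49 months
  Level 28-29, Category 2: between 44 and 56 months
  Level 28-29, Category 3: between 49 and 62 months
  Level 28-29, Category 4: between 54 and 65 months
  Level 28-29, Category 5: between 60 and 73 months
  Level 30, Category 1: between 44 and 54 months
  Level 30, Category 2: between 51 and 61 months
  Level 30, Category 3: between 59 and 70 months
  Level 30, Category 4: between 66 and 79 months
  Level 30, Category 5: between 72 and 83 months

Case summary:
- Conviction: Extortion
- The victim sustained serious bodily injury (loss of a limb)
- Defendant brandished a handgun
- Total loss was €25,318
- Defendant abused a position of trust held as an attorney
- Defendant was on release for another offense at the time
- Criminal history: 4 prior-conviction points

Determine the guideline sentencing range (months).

44-54 months

Base offense level for extortion: 26.
R1 applies: 26 + 3 = 29.
R2 applies (level before this adjustment is 29 ≥ 29, so +6): 29 + 6 = 35.
R3 applies: 35 + 5 = 40.
R4 does not apply.
R5 applies: 40 + 2 = 42.
R6 does not apply.
R7 applies (level before this adjustment is 42 ≥ 19, so +4): 42 + 4 = 46.
Level 46 exceeds the maximum of 30; capped at 30.
Final offense level: 30.
Criminal history: 4 prior points → Category 1 (0-5).
Level 30 falls in the 30 band.
Grid: Level 30 × Category 1 = 44-54 months.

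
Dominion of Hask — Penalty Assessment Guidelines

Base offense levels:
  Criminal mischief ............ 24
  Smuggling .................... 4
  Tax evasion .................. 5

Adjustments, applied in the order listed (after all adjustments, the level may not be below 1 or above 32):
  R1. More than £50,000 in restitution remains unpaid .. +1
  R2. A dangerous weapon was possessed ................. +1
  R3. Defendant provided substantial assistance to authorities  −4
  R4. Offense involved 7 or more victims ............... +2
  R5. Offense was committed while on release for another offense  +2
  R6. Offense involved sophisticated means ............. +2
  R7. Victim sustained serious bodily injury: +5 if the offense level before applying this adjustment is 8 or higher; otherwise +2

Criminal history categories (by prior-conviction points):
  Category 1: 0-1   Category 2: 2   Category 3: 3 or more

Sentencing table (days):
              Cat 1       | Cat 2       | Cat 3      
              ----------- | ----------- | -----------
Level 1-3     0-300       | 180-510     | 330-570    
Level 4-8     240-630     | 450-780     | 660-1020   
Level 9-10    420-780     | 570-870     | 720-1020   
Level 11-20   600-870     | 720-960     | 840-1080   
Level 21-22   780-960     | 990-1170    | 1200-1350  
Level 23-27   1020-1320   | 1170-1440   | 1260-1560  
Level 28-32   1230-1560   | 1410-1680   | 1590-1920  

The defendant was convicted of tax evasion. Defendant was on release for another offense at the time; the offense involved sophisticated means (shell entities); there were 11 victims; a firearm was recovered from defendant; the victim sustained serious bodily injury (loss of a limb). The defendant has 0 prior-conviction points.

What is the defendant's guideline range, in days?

600-870 days

Base offense level for tax evasion: 5.
R1 does not apply.
R2 applies: 5 + 1 = 6.
R3 does not apply.
R4 applies: 6 + 2 = 8.
R5 applies: 8 + 2 = 10.
R6 applies: 10 + 2 = 12.
R7 applies (level before this adjustment is 12 ≥ 8, so +5): 12 + 5 = 17.
Final offense level: 17.
Criminal history: 0 prior points → Category 1 (0-1).
Level 17 falls in the 11-20 band.
Grid: Level 11-20 × Category 1 = 600-870 days.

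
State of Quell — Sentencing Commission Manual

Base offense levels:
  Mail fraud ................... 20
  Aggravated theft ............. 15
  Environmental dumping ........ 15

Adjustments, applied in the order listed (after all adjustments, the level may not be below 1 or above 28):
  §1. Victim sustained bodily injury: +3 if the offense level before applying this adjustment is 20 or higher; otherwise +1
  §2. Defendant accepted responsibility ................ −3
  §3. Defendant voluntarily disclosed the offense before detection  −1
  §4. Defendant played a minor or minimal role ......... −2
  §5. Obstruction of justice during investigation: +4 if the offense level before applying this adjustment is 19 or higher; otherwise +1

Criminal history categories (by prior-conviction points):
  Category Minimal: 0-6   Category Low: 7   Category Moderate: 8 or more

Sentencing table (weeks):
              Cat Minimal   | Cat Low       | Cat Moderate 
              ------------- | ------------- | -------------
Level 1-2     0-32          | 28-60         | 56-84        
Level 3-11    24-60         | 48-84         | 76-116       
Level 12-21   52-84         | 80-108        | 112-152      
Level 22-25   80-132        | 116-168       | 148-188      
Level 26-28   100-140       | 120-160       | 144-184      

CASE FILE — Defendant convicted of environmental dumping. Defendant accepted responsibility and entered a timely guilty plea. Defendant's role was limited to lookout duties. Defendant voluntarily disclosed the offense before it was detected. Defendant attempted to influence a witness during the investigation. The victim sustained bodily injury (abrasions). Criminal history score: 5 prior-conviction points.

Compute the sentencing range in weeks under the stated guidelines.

24-60 weeks

Base offense level for environmental dumping: 15.
§1 applies (level before this adjustment is 15 < 20, so +1): 15 + 1 = 16.
§2 applies: 16 − 3 = 13.
§3 applies: 13 − 1 = 12.
§4 applies: 12 − 2 = 10.
§5 applies (level before this adjustment is 10 < 19, so +1): 10 + 1 = 11.
Final offense level: 11.
Criminal history: 5 prior points → Category Minimal (0-6).
Level 11 falls in the 3-11 band.
Grid: Level 3-11 × Category Minimal = 24-60 weeks.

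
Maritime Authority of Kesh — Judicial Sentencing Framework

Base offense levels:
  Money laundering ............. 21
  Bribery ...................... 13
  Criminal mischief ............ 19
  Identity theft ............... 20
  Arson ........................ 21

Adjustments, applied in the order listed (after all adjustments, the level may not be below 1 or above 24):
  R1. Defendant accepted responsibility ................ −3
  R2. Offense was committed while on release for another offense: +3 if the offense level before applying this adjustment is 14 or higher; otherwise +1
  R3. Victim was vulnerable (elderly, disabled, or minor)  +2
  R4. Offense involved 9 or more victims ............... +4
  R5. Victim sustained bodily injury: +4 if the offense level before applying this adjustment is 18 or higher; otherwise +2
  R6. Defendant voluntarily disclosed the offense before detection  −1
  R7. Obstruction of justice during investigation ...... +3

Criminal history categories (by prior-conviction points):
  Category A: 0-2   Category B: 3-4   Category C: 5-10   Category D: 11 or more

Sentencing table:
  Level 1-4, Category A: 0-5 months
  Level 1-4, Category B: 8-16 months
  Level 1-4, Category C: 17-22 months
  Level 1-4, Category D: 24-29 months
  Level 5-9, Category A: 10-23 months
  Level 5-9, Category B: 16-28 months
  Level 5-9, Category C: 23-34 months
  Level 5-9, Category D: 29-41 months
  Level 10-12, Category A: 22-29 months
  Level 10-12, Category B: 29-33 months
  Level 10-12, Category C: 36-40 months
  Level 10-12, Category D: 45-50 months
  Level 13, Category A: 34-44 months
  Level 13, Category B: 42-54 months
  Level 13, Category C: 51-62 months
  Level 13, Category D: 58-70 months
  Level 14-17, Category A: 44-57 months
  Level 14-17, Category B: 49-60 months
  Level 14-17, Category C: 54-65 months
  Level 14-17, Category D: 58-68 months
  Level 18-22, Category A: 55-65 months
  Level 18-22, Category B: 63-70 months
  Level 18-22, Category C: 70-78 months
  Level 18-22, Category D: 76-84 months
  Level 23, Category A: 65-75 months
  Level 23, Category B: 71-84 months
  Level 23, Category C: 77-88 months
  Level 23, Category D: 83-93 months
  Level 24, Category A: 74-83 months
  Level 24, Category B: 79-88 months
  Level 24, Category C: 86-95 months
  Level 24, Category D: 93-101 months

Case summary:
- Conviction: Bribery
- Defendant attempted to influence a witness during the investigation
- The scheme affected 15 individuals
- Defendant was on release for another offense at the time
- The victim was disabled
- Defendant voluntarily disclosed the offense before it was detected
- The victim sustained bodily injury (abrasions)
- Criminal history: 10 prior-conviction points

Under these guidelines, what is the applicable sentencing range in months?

86-95 months

Base offense level for bribery: 13.
R1 does not apply.
R2 applies (level before this adjustment is 13 < 14, so +1): 13 + 1 = 14.
R3 applies: 14 + 2 = 16.
R4 applies: 16 + 4 = 20.
R5 applies (level before this adjustment is 20 ≥ 18, so +4): 20 + 4 = 24.
R6 applies: 24 − 1 = 23.
R7 applies: 23 + 3 = 26.
Level 26 exceeds the maximum of 24; capped at 24.
Final offense level: 24.
Criminal history: 10 prior points → Category C (5-10).
Level 24 falls in the 24 band.
Grid: Level 24 × Category C = 86-95 months.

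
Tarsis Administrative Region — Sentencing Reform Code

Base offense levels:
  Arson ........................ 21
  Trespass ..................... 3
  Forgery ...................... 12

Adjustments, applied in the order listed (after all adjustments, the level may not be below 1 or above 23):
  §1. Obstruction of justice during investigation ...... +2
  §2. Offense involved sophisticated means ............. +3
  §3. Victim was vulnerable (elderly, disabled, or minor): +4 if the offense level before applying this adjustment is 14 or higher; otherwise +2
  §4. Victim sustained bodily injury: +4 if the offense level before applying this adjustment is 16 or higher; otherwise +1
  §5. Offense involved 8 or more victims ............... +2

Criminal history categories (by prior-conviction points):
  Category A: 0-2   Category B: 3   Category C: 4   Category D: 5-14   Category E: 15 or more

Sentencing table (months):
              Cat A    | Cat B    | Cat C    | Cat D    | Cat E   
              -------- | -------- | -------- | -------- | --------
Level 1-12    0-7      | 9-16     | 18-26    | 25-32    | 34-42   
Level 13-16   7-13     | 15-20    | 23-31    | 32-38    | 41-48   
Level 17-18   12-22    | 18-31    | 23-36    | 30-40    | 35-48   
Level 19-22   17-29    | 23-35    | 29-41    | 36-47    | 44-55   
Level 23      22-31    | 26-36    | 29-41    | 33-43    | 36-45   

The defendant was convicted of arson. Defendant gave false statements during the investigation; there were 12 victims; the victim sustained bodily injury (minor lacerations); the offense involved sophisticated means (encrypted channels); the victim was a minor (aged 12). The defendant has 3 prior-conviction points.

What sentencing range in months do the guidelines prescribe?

Base offense level for arson: 21.
§1 applies: 21 + 2 = 23.
§2 applies: 23 + 3 = 26.
§3 applies (level before this adjustment is 26 ≥ 14, so +4): 26 + 4 = 30.
§4 applies (level before this adjustment is 30 ≥ 16, so +4): 30 + 4 = 34.
§5 applies: 34 + 2 = 36.
Level 36 exceeds the maximum of 23; capped at 23.
Final offense level: 23.
Criminal history: 3 prior points → Category B (3).
Level 23 falls in the 23 band.
Grid: Level 23 × Category B = 26-36 months.

26-36 months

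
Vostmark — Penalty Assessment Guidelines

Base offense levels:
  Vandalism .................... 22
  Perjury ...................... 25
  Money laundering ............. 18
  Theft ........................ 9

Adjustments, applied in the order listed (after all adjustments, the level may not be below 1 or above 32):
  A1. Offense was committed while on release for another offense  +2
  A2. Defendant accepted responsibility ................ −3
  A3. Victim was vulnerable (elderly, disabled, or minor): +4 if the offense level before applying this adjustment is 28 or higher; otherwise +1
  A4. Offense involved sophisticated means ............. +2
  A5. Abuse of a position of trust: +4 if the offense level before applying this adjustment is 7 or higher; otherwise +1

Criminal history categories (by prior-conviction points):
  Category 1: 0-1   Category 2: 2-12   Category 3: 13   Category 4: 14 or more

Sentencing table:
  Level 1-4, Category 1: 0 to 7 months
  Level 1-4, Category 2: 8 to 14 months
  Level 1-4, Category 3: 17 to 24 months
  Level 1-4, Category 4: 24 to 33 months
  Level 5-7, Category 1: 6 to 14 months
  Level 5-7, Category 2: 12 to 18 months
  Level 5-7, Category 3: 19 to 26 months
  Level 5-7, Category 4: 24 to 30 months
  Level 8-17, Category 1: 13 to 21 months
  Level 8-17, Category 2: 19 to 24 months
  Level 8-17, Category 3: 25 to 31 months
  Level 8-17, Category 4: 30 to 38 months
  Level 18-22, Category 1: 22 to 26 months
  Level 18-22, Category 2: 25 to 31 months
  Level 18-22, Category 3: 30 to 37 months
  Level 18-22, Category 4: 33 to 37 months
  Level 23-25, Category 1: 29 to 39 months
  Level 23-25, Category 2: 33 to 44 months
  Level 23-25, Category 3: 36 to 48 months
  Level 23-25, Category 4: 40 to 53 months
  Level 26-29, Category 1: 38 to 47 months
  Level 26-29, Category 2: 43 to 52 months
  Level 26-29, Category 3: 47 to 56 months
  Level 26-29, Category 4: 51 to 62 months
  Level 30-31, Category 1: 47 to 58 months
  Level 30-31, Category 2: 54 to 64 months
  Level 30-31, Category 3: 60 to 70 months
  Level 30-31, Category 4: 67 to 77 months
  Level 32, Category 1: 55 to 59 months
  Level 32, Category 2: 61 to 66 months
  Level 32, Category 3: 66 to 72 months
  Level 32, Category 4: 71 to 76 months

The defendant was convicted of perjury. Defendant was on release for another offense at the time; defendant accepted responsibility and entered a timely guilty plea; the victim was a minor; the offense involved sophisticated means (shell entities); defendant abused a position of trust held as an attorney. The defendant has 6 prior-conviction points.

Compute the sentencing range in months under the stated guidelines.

54-64 months

Base offense level for perjury: 25.
A1 applies: 25 + 2 = 27.
A2 applies: 27 − 3 = 24.
A3 applies (level before this adjustment is 24 < 28, so +1): 24 + 1 = 25.
A4 applies: 25 + 2 = 27.
A5 applies (level before this adjustment is 27 ≥ 7, so +4): 27 + 4 = 31.
Final offense level: 31.
Criminal history: 6 prior points → Category 2 (2-12).
Level 31 falls in the 30-31 band.
Grid: Level 30-31 × Category 2 = 54-64 months.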